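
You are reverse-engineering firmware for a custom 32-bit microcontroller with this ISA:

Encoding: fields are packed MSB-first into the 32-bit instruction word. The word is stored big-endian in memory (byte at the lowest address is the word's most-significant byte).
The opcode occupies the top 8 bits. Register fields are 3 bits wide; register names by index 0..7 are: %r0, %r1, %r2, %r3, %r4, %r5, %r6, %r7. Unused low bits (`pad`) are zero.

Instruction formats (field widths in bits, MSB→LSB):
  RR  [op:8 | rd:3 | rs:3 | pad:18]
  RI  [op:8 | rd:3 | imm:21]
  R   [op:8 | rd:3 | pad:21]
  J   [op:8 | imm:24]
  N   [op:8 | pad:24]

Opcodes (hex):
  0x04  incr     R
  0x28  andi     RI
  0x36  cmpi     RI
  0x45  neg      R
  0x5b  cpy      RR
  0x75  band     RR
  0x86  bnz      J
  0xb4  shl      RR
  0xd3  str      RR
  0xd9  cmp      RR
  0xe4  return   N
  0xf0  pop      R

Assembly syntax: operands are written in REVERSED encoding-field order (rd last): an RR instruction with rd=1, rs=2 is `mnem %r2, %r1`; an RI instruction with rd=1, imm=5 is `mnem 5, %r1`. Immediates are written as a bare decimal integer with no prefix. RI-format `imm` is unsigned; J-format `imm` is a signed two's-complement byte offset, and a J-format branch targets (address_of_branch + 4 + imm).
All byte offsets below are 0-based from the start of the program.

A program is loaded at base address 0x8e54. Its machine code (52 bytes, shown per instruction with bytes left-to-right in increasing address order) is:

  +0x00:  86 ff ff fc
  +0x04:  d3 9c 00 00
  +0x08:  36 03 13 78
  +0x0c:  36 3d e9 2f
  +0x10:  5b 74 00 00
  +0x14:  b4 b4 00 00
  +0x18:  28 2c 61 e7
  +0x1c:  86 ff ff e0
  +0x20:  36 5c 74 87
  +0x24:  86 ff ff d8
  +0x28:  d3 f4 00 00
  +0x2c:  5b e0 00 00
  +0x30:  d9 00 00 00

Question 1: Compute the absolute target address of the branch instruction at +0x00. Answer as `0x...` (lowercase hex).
off 0x00: read 86 ff ff fc as big → 0x86fffffc
  op=0x86fffffc>>24=0x86 ⇒ bnz (J)
  [23:0] imm=16777212 (s24→-4) = -4
  target = base 0x8e54 + off 0x00 + 4 + imm -4 = 0x8e54

0x8e54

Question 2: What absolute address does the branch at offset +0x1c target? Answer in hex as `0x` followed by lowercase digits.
+0x1c: 86 ff ff e0 ⇒ word 0x86ffffe0 (big)
  opcode bits[31:24]=0x86: bnz/J
  [23:0] imm=16777184 (s24→-32) = -32
  target = base 0x8e54 + off 0x1c + 4 + imm -32 = 0x8e54

0x8e54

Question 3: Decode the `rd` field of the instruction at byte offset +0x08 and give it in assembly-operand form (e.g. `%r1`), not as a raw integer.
%r0

@+08  big-endian(36 03 13 78) = 0x36031378
  top 8b → 0x36 → cmpi [RI]
  rd: (w>>21)&0x7=0x0 → %r0
  imm: (w>>0)&0x1fffff=0x31378 → 201592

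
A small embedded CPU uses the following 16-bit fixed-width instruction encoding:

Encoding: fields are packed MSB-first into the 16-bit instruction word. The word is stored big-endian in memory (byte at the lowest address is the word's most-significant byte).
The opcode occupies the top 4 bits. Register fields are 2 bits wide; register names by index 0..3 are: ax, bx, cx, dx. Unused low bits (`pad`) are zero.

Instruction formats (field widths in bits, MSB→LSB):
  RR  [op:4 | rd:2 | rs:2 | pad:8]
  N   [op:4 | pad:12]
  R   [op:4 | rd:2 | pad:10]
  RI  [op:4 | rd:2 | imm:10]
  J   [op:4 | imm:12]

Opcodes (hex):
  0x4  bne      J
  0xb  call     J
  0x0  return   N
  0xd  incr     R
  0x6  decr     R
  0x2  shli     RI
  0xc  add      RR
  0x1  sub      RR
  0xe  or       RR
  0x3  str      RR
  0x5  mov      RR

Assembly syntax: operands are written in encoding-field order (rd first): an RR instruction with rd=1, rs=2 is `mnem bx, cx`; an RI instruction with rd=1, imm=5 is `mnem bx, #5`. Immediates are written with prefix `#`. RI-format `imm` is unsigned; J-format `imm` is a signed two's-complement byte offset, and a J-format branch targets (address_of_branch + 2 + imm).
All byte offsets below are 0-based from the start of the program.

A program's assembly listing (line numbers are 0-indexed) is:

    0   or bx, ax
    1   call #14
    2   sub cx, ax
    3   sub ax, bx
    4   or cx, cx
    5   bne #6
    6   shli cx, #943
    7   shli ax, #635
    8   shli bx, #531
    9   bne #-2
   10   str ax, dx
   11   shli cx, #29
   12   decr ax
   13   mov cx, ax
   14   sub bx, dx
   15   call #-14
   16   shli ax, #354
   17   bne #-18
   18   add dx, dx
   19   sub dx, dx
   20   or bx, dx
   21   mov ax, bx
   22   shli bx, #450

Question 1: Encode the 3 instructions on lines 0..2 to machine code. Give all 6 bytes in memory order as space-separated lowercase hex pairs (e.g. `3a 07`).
e4 00 b0 0e 18 00

L0: or op=0xe:4|rd=1:2|rs=0:2|pad=0:8 ⇒ 0xe400 ⇒ big e4 00
L1: call op=0xb:4|imm=14:12 ⇒ 0xb00e ⇒ big b0 0e
L2: sub op=0x1:4|rd=2:2|rs=0:2|pad=0:8 ⇒ 0x1800 ⇒ big 18 00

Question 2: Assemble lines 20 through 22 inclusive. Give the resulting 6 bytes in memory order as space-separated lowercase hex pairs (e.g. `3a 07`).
L20: or op=0xe:4|rd=1:2|rs=3:2|pad=0:8 ⇒ 0xe700 ⇒ big e7 00
L21: mov op=0x5:4|rd=0:2|rs=1:2|pad=0:8 ⇒ 0x5100 ⇒ big 51 00
L22: shli op=0x2:4|rd=1:2|imm=450:10 ⇒ 0x25c2 ⇒ big 25 c2

e7 00 51 00 25 c2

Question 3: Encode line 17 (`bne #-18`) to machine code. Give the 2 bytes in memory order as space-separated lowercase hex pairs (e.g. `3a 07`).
4f ee

line 17 (bne): pack op=0x4:4|imm=-18:12 = 0x4fee; big→ 4f ee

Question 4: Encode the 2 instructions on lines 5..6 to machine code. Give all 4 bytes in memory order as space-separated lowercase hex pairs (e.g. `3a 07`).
L5: bne op=0x4:4|imm=6:12 ⇒ 0x4006 ⇒ big 40 06
L6: shli op=0x2:4|rd=2:2|imm=943:10 ⇒ 0x2baf ⇒ big 2b af

40 06 2b af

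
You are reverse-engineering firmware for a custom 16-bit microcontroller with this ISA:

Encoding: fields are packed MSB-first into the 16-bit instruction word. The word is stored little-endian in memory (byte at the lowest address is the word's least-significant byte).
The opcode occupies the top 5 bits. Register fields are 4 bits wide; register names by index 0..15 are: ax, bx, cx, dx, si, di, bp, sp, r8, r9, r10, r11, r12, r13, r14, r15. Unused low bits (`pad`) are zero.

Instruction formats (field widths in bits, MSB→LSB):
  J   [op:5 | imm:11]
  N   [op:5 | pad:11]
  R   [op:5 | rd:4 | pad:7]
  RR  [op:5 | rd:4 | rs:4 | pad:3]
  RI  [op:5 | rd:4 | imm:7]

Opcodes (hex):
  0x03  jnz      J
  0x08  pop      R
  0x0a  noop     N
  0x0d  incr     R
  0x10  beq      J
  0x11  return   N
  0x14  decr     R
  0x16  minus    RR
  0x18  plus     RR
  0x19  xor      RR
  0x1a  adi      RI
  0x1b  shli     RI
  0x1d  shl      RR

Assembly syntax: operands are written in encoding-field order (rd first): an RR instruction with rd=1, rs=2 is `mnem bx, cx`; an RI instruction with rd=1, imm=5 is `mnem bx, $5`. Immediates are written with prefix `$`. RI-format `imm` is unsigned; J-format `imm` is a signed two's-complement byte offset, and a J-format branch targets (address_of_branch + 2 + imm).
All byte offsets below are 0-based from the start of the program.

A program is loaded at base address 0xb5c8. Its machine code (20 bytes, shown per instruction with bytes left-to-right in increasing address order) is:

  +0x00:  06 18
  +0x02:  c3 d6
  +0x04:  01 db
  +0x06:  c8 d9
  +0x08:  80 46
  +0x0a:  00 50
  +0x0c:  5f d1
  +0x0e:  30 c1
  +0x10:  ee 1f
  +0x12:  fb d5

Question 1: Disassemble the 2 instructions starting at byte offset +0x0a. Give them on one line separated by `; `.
[0a] 00 50 → 0x5000
  opcode bits[15:11]=0xa: noop/N
[0c] 5f d1 → 0xd15f
  opcode bits[15:11]=0x1a: adi/RI
  rd@[10:7]=0x2 ⇒ cx
  imm@[6:0]=0x5f ⇒ $95

noop; adi cx, $95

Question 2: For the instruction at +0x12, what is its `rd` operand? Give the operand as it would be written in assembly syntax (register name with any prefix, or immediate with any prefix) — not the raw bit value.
[12] fb d5 → 0xd5fb
  top 5b → 0x1a → adi [RI]
  rd: (w>>7)&0xf=0xb → r11
  imm: (w>>0)&0x7f=0x7b → $123

r11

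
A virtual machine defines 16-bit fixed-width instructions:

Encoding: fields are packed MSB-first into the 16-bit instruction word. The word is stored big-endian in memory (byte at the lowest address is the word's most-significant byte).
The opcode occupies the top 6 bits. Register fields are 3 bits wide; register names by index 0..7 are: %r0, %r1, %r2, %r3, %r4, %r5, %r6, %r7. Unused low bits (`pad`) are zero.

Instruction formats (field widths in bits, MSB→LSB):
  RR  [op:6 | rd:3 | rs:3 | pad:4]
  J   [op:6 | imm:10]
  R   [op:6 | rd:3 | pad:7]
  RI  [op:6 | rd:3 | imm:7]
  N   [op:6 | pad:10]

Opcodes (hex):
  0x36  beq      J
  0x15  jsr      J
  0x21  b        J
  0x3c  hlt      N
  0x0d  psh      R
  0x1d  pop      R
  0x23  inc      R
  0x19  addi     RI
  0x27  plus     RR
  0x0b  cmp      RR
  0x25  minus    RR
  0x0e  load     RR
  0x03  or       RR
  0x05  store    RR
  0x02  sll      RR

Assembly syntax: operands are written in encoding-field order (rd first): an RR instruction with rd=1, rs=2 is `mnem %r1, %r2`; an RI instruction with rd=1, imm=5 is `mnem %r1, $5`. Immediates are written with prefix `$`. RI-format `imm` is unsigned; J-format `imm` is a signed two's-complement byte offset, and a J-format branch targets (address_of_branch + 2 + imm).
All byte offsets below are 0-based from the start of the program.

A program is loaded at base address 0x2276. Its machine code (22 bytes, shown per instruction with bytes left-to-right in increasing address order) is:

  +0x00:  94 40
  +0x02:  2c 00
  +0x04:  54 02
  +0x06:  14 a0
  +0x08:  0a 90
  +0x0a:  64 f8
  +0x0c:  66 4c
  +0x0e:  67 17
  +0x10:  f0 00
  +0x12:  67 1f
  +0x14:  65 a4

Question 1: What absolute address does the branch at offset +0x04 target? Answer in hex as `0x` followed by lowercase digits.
+0x04: 54 02 ⇒ word 0x5402 (big)
  op=0x5402>>10=0x15 ⇒ jsr (J)
  imm: (w>>0)&0x3ff=0x2 → $2
  target = base 0x2276 + off 0x04 + 2 + imm 2 = 0x227e

0x227e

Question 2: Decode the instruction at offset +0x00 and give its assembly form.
minus %r0, %r4

@+00  big-endian(94 40) = 0x9440
  top 6b → 0x25 → minus [RR]
  [9:7] rd=0 = %r0
  [6:4] rs=4 = %r4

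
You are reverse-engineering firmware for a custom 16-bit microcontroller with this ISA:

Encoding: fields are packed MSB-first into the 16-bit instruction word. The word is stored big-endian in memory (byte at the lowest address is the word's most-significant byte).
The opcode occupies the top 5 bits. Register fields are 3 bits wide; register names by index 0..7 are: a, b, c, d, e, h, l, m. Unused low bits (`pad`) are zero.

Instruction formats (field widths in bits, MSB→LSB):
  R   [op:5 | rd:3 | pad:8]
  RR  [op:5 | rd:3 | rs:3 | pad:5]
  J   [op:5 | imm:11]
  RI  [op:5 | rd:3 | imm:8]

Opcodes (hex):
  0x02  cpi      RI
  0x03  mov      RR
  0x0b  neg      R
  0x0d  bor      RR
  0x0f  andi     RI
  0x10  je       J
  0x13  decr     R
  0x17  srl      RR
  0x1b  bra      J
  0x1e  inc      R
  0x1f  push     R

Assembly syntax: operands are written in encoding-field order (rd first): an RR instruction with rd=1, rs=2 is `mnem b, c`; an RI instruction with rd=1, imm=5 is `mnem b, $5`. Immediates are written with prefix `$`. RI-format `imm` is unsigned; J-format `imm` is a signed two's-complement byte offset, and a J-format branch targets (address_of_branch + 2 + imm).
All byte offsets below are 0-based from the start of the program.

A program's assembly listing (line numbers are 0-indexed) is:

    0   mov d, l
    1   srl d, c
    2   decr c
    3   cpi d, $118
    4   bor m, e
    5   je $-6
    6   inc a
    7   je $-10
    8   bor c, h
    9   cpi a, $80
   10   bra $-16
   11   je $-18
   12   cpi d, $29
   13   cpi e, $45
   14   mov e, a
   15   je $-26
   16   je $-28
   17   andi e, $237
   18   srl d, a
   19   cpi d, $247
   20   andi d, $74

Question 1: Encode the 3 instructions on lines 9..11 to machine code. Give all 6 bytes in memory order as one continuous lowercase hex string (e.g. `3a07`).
L9: cpi op=0x2:5|rd=0:3|imm=80:8 ⇒ 0x1050 ⇒ big 10 50
L10: bra op=0x1b:5|imm=-16:11 ⇒ 0xdff0 ⇒ big df f0
L11: je op=0x10:5|imm=-18:11 ⇒ 0x87ee ⇒ big 87 ee

1050dff087ee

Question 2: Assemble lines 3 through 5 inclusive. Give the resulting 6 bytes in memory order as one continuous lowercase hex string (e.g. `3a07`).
line 3 (cpi): pack op=0x2:5|rd=3:3|imm=118:8 = 0x1376; big→ 13 76
line 4 (bor): pack op=0xd:5|rd=7:3|rs=4:3|pad=0:5 = 0x6f80; big→ 6f 80
line 5 (je): pack op=0x10:5|imm=-6:11 = 0x87fa; big→ 87 fa

13766f8087fa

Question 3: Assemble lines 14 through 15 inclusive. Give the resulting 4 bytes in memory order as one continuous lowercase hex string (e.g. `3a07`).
1c0087e6

14. mov fields op=0x3:5|rd=4:3|rs=0:3|pad=0:5 → word 1c00h → 1c 00
15. je fields op=0x10:5|imm=-26:11 → word 87e6h → 87 e6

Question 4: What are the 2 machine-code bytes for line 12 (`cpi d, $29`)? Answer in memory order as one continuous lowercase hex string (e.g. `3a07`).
12. cpi fields op=0x2:5|rd=3:3|imm=29:8 → word 131dh → 13 1d

131d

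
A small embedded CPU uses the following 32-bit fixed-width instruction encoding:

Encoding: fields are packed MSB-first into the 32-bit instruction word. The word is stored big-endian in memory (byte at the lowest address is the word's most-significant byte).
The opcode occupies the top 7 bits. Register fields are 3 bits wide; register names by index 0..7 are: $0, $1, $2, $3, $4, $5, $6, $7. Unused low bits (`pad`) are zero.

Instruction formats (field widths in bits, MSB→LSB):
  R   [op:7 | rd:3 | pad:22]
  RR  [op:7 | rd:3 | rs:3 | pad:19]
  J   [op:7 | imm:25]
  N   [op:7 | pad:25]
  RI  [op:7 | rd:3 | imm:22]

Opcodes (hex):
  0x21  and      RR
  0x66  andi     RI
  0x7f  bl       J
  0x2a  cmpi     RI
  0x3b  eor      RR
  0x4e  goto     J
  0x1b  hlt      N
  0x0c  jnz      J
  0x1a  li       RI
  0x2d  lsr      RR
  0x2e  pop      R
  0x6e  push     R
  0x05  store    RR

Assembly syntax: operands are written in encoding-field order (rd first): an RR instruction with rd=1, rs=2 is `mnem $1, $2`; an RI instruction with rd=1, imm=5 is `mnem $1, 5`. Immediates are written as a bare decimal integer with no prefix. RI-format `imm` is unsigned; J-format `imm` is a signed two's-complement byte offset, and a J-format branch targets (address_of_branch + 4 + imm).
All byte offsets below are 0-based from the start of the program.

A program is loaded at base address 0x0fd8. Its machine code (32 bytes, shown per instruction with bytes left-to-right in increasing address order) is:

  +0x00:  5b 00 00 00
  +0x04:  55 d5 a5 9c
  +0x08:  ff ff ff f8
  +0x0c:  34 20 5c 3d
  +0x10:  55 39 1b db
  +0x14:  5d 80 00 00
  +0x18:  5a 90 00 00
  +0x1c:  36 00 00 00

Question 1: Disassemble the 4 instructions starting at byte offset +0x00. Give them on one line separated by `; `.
off 0x00: read 5b 00 00 00 as big → 0x5b000000
  top 7b → 0x2d → lsr [RR]
  [24:22] rd=4 = $4
  [21:19] rs=0 = $0
off 0x04: read 55 d5 a5 9c as big → 0x55d5a59c
  top 7b → 0x2a → cmpi [RI]
  [24:22] rd=7 = $7
  [21:0] imm=1418652 = 1418652
off 0x08: read ff ff ff f8 as big → 0xfffffff8
  top 7b → 0x7f → bl [J]
  [24:0] imm=33554424 (s25→-8) = -8
off 0x0c: read 34 20 5c 3d as big → 0x34205c3d
  top 7b → 0x1a → li [RI]
  [24:22] rd=0 = $0
  [21:0] imm=2120765 = 2120765

lsr $4, $0; cmpi $7, 1418652; bl -8; li $0, 2120765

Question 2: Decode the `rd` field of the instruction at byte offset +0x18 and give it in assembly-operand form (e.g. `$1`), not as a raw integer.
@+18  big-endian(5a 90 00 00) = 0x5a900000
  opcode bits[31:25]=0x2d: lsr/RR
  rd@[24:22]=0x2 ⇒ $2
  rs@[21:19]=0x2 ⇒ $2

$2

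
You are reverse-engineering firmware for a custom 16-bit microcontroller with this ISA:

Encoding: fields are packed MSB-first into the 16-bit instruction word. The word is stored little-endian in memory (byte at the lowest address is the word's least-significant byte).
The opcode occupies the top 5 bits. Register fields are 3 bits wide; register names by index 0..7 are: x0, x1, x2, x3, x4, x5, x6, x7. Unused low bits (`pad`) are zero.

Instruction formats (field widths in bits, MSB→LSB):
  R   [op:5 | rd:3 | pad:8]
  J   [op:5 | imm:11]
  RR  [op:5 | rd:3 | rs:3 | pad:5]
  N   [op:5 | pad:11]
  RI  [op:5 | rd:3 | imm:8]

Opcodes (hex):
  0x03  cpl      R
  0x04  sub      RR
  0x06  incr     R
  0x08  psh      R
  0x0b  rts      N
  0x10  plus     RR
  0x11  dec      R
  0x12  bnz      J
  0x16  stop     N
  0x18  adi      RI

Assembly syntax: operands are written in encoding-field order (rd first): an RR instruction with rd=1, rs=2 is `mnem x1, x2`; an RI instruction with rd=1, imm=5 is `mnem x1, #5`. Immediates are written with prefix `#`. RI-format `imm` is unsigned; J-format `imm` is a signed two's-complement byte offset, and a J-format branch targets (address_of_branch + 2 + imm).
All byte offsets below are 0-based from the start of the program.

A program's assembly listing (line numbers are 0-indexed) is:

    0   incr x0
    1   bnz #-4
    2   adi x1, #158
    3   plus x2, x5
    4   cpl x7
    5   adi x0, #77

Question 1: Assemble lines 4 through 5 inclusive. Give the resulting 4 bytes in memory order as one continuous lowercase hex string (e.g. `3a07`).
4. cpl fields op=0x3:5|rd=7:3|pad=0:8 → word 1f00h → 00 1f
5. adi fields op=0x18:5|rd=0:3|imm=77:8 → word c04dh → 4d c0

001f4dc0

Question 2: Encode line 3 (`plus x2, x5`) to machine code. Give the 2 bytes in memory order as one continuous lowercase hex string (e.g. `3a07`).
a082

L3: plus op=0x10:5|rd=2:3|rs=5:3|pad=0:5 ⇒ 0x82a0 ⇒ little a0 82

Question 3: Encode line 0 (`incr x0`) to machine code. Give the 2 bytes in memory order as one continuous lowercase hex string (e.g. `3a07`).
L0: incr op=0x6:5|rd=0:3|pad=0:8 ⇒ 0x3000 ⇒ little 00 30

0030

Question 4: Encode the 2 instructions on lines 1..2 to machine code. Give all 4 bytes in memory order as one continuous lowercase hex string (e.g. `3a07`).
L1: bnz op=0x12:5|imm=-4:11 ⇒ 0x97fc ⇒ little fc 97
L2: adi op=0x18:5|rd=1:3|imm=158:8 ⇒ 0xc19e ⇒ little 9e c1

fc979ec1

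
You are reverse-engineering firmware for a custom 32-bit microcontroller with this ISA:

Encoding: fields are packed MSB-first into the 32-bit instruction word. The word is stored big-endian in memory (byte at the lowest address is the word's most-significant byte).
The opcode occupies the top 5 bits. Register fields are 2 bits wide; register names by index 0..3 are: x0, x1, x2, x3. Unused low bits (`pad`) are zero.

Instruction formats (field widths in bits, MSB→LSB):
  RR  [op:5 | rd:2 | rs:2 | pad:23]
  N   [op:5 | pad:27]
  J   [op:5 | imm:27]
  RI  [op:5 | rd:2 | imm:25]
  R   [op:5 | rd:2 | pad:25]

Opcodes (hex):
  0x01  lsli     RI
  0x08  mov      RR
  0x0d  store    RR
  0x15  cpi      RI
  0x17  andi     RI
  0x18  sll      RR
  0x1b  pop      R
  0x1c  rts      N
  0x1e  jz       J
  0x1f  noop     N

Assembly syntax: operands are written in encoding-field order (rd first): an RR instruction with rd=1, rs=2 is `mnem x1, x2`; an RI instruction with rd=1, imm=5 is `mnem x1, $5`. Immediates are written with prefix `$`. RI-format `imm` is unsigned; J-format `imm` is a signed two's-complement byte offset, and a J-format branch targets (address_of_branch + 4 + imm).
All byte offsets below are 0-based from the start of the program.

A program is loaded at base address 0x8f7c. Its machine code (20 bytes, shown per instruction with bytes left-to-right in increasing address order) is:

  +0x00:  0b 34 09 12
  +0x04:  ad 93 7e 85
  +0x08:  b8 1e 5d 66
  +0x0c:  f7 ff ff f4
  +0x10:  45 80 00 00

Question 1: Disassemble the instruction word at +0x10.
+0x10: 45 80 00 00 ⇒ word 0x45800000 (big)
  op=0x45800000>>27=0x8 ⇒ mov (RR)
  rd@[26:25]=0x2 ⇒ x2
  rs@[24:23]=0x3 ⇒ x3

mov x2, x3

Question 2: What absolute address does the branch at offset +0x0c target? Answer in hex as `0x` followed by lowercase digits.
0x8f80

[0c] f7 ff ff f4 → 0xf7fffff4
  top 5b → 0x1e → jz [J]
  imm: (w>>0)&0x7ffffff=0x7fffff4 (s27→-12) → $-12
  target = base 0x8f7c + off 0x0c + 4 + imm -12 = 0x8f80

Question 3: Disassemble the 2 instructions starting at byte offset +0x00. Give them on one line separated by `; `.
lsli x1, $20187410; cpi x2, $26443397

@+00  big-endian(0b 34 09 12) = 0x0b340912
  opcode bits[31:27]=0x1: lsli/RI
  rd@[26:25]=0x1 ⇒ x1
  imm@[24:0]=0x1340912 ⇒ $20187410
@+04  big-endian(ad 93 7e 85) = 0xad937e85
  opcode bits[31:27]=0x15: cpi/RI
  rd@[26:25]=0x2 ⇒ x2
  imm@[24:0]=0x1937e85 ⇒ $26443397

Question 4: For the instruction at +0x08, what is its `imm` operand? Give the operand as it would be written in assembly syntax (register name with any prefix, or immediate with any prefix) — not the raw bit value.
@+08  big-endian(b8 1e 5d 66) = 0xb81e5d66
  opcode bits[31:27]=0x17: andi/RI
  [26:25] rd=0 = x0
  [24:0] imm=1989990 = $1989990

$1989990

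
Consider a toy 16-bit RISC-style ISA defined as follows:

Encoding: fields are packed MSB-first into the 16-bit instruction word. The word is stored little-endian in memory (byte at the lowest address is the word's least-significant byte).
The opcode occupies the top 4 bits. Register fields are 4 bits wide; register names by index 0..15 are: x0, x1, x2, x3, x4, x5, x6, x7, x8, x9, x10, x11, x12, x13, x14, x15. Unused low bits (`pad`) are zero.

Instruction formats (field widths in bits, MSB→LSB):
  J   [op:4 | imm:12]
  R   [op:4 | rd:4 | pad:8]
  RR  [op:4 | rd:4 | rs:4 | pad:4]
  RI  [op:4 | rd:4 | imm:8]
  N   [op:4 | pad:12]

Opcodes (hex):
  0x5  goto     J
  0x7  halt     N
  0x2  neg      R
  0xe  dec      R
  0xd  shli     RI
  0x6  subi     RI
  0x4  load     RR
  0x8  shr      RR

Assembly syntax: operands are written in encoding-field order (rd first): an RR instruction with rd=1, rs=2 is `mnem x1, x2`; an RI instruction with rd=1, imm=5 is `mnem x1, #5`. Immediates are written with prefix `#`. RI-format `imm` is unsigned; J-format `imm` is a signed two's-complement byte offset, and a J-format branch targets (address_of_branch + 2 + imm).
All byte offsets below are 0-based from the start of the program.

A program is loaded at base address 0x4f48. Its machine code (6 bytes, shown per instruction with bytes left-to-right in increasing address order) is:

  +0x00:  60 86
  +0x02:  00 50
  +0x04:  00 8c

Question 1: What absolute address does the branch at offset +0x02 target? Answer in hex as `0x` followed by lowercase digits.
off 0x02: read 00 50 as little → 0x5000
  opcode bits[15:12]=0x5: goto/J
  imm@[11:0]=0x0 ⇒ #0
  target = base 0x4f48 + off 0x02 + 2 + imm 0 = 0x4f4c

0x4f4c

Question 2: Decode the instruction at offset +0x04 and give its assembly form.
[04] 00 8c → 0x8c00
  op=0x8c00>>12=0x8 ⇒ shr (RR)
  [11:8] rd=12 = x12
  [7:4] rs=0 = x0

shr x12, x0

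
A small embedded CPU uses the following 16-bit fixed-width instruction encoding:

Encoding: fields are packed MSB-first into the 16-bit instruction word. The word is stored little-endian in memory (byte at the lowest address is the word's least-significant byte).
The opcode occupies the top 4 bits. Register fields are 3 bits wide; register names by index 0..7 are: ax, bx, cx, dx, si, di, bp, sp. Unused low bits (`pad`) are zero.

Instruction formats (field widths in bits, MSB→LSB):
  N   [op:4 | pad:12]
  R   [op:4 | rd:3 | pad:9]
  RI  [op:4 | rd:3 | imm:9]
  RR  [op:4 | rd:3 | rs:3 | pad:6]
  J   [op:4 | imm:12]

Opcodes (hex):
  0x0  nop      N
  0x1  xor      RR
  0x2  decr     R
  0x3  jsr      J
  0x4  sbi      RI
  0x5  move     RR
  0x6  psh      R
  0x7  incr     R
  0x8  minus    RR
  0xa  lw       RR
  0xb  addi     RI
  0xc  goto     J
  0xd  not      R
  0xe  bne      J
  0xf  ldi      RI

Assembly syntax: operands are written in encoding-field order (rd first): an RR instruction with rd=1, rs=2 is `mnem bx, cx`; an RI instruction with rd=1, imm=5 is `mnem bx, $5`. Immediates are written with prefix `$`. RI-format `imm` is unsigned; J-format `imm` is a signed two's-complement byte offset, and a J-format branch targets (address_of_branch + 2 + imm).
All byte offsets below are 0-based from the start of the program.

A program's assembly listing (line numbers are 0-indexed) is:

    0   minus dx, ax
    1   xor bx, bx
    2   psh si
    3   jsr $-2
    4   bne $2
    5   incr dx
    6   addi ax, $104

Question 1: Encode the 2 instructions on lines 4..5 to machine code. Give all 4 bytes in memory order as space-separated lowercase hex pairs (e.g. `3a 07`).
4. bne fields op=0xe:4|imm=2:12 → word e002h → 02 e0
5. incr fields op=0x7:4|rd=3:3|pad=0:9 → word 7600h → 00 76

02 e0 00 76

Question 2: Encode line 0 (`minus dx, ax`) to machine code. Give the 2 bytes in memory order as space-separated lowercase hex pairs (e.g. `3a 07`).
00 86

line 0 (minus): pack op=0x8:4|rd=3:3|rs=0:3|pad=0:6 = 0x8600; little→ 00 86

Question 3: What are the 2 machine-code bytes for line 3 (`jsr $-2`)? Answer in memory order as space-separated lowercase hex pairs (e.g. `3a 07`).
L3: jsr op=0x3:4|imm=-2:12 ⇒ 0x3ffe ⇒ little fe 3f

fe 3f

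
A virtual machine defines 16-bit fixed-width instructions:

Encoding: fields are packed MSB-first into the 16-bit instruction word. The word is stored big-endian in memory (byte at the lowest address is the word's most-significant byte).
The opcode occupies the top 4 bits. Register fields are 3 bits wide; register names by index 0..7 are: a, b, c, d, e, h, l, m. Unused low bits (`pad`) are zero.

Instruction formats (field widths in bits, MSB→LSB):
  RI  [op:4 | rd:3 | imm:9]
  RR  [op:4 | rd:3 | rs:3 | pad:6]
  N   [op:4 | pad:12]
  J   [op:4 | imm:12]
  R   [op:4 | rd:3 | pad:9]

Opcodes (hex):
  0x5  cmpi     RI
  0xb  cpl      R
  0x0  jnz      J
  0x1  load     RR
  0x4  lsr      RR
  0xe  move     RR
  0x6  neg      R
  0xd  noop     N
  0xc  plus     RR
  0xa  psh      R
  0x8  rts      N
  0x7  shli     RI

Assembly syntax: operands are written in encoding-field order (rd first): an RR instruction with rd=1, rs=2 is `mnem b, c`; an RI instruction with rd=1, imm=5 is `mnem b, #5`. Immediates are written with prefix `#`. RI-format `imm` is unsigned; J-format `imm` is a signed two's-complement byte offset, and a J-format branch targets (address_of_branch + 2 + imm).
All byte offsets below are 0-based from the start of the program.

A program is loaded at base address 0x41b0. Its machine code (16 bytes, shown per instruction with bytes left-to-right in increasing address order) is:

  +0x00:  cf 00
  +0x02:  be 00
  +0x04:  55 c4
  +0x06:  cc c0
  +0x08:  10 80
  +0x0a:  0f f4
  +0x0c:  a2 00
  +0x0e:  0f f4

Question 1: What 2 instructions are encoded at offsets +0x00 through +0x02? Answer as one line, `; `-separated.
@+00  big-endian(cf 00) = 0xcf00
  op=0xcf00>>12=0xc ⇒ plus (RR)
  [11:9] rd=7 = m
  [8:6] rs=4 = e
@+02  big-endian(be 00) = 0xbe00
  op=0xbe00>>12=0xb ⇒ cpl (R)
  [11:9] rd=7 = m

plus m, e; cpl m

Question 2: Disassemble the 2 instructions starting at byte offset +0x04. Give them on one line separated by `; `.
cmpi c, #452; plus l, d

off 0x04: read 55 c4 as big → 0x55c4
  opcode bits[15:12]=0x5: cmpi/RI
  rd@[11:9]=0x2 ⇒ c
  imm@[8:0]=0x1c4 ⇒ #452
off 0x06: read cc c0 as big → 0xccc0
  opcode bits[15:12]=0xc: plus/RR
  rd@[11:9]=0x6 ⇒ l
  rs@[8:6]=0x3 ⇒ d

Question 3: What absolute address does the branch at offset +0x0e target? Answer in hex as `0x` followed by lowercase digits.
0x41b4

@+0e  big-endian(0f f4) = 0x0ff4
  opcode bits[15:12]=0x0: jnz/J
  imm: (w>>0)&0xfff=0xff4 (s12→-12) → #-12
  target = base 0x41b0 + off 0x0e + 2 + imm -12 = 0x41b4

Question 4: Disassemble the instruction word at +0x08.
load a, c

off 0x08: read 10 80 as big → 0x1080
  opcode bits[15:12]=0x1: load/RR
  rd@[11:9]=0x0 ⇒ a
  rs@[8:6]=0x2 ⇒ c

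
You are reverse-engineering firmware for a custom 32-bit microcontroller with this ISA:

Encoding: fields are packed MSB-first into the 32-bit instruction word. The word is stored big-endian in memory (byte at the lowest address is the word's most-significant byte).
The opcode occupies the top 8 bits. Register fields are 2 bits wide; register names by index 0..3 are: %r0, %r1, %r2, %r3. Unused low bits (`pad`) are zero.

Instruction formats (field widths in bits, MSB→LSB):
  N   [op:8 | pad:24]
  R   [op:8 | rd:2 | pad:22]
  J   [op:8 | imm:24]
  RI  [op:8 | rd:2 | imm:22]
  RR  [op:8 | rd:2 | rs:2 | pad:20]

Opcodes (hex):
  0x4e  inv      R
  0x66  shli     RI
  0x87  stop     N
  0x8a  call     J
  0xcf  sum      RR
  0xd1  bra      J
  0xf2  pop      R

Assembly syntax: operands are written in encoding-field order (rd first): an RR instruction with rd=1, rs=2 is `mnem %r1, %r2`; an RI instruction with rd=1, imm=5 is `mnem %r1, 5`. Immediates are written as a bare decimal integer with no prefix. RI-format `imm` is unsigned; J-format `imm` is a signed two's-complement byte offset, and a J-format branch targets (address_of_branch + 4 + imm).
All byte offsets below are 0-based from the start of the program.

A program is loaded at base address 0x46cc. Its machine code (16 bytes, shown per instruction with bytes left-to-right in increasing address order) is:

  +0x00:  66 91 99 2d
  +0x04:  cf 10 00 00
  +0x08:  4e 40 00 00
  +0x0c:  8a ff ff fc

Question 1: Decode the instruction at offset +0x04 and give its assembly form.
[04] cf 10 00 00 → 0xcf100000
  op=0xcf100000>>24=0xcf ⇒ sum (RR)
  [23:22] rd=0 = %r0
  [21:20] rs=1 = %r1

sum %r0, %r1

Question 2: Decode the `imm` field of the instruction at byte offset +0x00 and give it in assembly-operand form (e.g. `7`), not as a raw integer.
1153325

+0x00: 66 91 99 2d ⇒ word 0x6691992d (big)
  op=0x6691992d>>24=0x66 ⇒ shli (RI)
  rd: (w>>22)&0x3=0x2 → %r2
  imm: (w>>0)&0x3fffff=0x11992d → 1153325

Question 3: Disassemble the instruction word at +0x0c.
call -4

@+0c  big-endian(8a ff ff fc) = 0x8afffffc
  top 8b → 0x8a → call [J]
  imm: (w>>0)&0xffffff=0xfffffc (s24→-4) → -4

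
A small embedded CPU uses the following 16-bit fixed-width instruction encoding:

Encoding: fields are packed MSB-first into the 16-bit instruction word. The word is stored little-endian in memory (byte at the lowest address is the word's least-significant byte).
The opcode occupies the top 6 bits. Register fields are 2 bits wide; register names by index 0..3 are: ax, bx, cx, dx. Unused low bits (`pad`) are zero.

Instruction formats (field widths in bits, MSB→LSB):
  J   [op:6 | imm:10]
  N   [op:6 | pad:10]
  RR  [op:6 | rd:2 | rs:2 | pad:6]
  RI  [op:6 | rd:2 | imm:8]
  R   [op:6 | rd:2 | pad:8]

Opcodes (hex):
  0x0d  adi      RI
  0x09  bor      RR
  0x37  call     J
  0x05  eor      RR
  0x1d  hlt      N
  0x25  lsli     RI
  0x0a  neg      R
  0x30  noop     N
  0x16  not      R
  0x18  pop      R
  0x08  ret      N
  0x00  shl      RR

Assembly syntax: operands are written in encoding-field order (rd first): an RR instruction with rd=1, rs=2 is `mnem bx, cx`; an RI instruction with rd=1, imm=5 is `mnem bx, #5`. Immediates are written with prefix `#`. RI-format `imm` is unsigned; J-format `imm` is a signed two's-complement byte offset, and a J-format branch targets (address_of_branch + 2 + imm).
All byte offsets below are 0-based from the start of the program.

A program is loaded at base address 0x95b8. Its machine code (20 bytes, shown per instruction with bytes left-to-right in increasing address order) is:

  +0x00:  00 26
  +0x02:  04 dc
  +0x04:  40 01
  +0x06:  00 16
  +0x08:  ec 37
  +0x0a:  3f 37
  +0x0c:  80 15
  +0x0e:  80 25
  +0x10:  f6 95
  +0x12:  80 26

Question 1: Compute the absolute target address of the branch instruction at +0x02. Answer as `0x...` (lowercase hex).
0x95c0

[02] 04 dc → 0xdc04
  opcode bits[15:10]=0x37: call/J
  imm@[9:0]=0x4 ⇒ #4
  target = base 0x95b8 + off 0x02 + 2 + imm 4 = 0x95c0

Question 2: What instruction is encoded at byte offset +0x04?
[04] 40 01 → 0x0140
  opcode bits[15:10]=0x0: shl/RR
  [9:8] rd=1 = bx
  [7:6] rs=1 = bx

shl bx, bx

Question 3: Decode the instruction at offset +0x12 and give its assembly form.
bor cx, cx

+0x12: 80 26 ⇒ word 0x2680 (little)
  opcode bits[15:10]=0x9: bor/RR
  rd@[9:8]=0x2 ⇒ cx
  rs@[7:6]=0x2 ⇒ cx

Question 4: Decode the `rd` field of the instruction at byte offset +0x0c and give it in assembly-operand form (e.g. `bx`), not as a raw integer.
bx

[0c] 80 15 → 0x1580
  top 6b → 0x5 → eor [RR]
  rd: (w>>8)&0x3=0x1 → bx
  rs: (w>>6)&0x3=0x2 → cx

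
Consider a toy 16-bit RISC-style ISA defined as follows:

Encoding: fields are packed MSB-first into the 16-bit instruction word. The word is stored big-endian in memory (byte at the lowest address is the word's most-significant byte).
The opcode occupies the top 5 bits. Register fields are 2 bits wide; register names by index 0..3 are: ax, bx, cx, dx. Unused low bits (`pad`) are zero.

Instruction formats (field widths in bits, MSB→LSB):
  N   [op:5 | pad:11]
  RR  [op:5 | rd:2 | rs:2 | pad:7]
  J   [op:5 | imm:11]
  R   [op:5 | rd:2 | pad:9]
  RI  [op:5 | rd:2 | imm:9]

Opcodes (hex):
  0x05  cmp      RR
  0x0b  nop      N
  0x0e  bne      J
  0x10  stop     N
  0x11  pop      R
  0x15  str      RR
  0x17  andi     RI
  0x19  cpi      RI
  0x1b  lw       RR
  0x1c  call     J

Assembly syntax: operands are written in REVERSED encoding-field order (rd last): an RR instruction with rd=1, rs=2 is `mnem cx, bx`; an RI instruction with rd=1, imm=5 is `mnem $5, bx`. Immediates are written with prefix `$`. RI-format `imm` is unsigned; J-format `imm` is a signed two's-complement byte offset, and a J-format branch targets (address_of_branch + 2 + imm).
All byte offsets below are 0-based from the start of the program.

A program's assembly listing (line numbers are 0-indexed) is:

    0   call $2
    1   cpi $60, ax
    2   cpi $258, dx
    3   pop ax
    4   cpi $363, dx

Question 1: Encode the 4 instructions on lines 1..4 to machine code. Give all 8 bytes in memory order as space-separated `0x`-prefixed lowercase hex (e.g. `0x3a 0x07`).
0xc8 0x3c 0xcf 0x02 0x88 0x00 0xcf 0x6b

1. cpi fields op=0x19:5|rd=0:2|imm=60:9 → word c83ch → c8 3c
2. cpi fields op=0x19:5|rd=3:2|imm=258:9 → word cf02h → cf 02
3. pop fields op=0x11:5|rd=0:2|pad=0:9 → word 8800h → 88 00
4. cpi fields op=0x19:5|rd=3:2|imm=363:9 → word cf6bh → cf 6b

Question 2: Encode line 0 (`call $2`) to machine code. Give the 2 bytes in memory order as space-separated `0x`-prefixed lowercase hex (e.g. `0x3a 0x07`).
0xe0 0x02

0. call fields op=0x1c:5|imm=2:11 → word e002h → e0 02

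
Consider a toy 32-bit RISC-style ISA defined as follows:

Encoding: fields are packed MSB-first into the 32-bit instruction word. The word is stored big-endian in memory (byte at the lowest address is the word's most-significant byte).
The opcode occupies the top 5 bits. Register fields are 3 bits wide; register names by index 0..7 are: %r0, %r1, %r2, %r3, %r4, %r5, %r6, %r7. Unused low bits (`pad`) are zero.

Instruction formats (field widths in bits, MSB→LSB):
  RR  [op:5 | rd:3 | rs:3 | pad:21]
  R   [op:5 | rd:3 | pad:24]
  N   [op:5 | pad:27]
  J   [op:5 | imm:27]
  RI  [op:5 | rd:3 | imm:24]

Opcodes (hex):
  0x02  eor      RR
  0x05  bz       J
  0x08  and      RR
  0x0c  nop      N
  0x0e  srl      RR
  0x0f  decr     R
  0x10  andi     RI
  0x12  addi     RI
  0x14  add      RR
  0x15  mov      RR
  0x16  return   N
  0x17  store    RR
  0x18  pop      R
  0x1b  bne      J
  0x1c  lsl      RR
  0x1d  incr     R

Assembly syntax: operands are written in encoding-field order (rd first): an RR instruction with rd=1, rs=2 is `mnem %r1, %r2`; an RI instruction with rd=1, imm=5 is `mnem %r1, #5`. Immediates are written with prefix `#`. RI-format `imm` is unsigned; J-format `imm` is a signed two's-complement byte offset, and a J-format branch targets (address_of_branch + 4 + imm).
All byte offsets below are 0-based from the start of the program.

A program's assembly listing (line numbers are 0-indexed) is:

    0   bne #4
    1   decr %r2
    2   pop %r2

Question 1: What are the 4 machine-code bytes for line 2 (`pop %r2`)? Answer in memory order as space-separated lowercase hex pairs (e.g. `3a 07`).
line 2 (pop): pack op=0x18:5|rd=2:3|pad=0:24 = 0xc2000000; big→ c2 00 00 00

c2 00 00 00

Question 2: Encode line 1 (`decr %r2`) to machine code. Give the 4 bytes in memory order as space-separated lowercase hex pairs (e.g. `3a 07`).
line 1 (decr): pack op=0xf:5|rd=2:3|pad=0:24 = 0x7a000000; big→ 7a 00 00 00

7a 00 00 00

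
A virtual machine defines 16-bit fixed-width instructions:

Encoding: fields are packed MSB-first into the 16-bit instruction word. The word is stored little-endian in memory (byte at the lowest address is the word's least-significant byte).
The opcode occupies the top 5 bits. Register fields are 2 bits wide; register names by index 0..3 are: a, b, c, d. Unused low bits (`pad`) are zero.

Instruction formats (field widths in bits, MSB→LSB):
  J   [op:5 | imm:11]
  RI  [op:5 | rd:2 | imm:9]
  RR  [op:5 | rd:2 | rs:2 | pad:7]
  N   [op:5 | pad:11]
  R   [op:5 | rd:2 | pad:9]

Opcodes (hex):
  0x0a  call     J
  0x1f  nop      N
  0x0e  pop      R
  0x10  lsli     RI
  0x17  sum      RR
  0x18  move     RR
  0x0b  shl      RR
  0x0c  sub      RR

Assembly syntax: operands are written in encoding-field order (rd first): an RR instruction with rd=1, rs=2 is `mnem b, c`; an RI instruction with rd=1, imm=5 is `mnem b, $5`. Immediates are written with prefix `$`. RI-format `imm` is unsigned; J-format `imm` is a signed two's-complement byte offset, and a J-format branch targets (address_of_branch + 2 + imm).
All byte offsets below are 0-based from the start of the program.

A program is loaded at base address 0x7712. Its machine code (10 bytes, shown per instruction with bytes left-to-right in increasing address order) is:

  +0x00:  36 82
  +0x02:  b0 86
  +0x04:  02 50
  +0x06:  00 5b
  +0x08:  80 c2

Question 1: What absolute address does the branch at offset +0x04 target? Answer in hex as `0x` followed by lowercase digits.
0x771a

@+04  little-endian(02 50) = 0x5002
  opcode bits[15:11]=0xa: call/J
  imm: (w>>0)&0x7ff=0x2 → $2
  target = base 0x7712 + off 0x04 + 2 + imm 2 = 0x771a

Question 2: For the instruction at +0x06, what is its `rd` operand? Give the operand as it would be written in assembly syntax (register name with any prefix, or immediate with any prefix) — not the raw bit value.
b

@+06  little-endian(00 5b) = 0x5b00
  opcode bits[15:11]=0xb: shl/RR
  rd@[10:9]=0x1 ⇒ b
  rs@[8:7]=0x2 ⇒ c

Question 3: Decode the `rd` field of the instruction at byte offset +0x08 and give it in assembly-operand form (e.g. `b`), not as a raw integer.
b

off 0x08: read 80 c2 as little → 0xc280
  top 5b → 0x18 → move [RR]
  [10:9] rd=1 = b
  [8:7] rs=1 = b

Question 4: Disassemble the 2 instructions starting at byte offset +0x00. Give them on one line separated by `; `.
lsli b, $54; lsli d, $176

@+00  little-endian(36 82) = 0x8236
  top 5b → 0x10 → lsli [RI]
  rd: (w>>9)&0x3=0x1 → b
  imm: (w>>0)&0x1ff=0x36 → $54
@+02  little-endian(b0 86) = 0x86b0
  top 5b → 0x10 → lsli [RI]
  rd: (w>>9)&0x3=0x3 → d
  imm: (w>>0)&0x1ff=0xb0 → $176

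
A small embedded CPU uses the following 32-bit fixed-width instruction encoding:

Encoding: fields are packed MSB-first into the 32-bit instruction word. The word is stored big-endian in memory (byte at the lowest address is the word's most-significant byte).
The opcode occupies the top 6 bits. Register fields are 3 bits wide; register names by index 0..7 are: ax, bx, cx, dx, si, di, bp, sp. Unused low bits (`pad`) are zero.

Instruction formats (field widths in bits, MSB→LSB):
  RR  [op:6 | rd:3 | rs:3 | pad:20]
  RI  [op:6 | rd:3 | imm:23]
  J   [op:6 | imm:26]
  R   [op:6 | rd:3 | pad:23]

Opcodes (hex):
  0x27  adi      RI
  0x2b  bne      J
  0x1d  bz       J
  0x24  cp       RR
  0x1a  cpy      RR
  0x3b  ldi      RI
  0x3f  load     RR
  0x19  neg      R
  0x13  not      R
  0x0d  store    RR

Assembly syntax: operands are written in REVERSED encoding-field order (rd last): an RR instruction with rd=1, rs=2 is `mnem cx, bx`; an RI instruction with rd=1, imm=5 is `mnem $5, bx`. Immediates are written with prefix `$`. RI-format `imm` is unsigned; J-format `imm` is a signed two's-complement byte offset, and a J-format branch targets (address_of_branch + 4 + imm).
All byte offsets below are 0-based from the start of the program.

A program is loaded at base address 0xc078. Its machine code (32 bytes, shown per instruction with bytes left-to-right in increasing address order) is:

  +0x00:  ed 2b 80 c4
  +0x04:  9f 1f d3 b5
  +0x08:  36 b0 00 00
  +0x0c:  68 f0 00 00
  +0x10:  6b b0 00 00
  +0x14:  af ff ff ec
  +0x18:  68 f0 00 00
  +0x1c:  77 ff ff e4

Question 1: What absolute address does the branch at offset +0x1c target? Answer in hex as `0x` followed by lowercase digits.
0xc07c

[1c] 77 ff ff e4 → 0x77ffffe4
  op=0x77ffffe4>>26=0x1d ⇒ bz (J)
  imm: (w>>0)&0x3ffffff=0x3ffffe4 (s26→-28) → $-28
  target = base 0xc078 + off 0x1c + 4 + imm -28 = 0xc07c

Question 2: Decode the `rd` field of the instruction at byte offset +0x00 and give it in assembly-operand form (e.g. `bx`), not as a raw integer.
+0x00: ed 2b 80 c4 ⇒ word 0xed2b80c4 (big)
  op=0xed2b80c4>>26=0x3b ⇒ ldi (RI)
  [25:23] rd=2 = cx
  [22:0] imm=2851012 = $2851012

cx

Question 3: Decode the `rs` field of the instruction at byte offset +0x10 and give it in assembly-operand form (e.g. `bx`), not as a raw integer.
dx

+0x10: 6b b0 00 00 ⇒ word 0x6bb00000 (big)
  op=0x6bb00000>>26=0x1a ⇒ cpy (RR)
  rd: (w>>23)&0x7=0x7 → sp
  rs: (w>>20)&0x7=0x3 → dx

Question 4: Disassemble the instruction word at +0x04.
[04] 9f 1f d3 b5 → 0x9f1fd3b5
  op=0x9f1fd3b5>>26=0x27 ⇒ adi (RI)
  [25:23] rd=6 = bp
  [22:0] imm=2085813 = $2085813

adi $2085813, bp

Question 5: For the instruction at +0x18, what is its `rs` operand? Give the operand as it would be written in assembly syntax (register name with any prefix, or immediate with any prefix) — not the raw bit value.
off 0x18: read 68 f0 00 00 as big → 0x68f00000
  opcode bits[31:26]=0x1a: cpy/RR
  rd: (w>>23)&0x7=0x1 → bx
  rs: (w>>20)&0x7=0x7 → sp

sp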